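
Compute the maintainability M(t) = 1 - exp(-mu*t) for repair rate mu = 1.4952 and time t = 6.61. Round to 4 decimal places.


mu = 1.4952, t = 6.61
mu * t = 1.4952 * 6.61 = 9.8833
exp(-9.8833) = 0.0001
M(t) = 1 - 0.0001
M(t) = 0.9999

0.9999


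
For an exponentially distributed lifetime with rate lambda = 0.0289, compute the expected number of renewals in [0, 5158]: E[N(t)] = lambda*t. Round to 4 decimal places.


lambda = 0.0289
t = 5158
E[N(t)] = lambda * t
E[N(t)] = 0.0289 * 5158
E[N(t)] = 149.0662

149.0662


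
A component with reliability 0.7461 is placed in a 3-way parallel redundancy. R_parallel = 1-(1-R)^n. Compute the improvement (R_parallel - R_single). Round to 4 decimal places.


R_single = 0.7461, n = 3
1 - R_single = 0.2539
(1 - R_single)^n = 0.2539^3 = 0.0164
R_parallel = 1 - 0.0164 = 0.9836
Improvement = 0.9836 - 0.7461
Improvement = 0.2375

0.2375


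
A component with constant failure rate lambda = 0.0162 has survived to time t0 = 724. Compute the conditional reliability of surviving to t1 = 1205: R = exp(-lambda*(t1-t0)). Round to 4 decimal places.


lambda = 0.0162
t0 = 724, t1 = 1205
t1 - t0 = 481
lambda * (t1-t0) = 0.0162 * 481 = 7.7922
R = exp(-7.7922)
R = 0.0004

0.0004


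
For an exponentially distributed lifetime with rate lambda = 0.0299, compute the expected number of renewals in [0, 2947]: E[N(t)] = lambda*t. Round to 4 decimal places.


lambda = 0.0299
t = 2947
E[N(t)] = lambda * t
E[N(t)] = 0.0299 * 2947
E[N(t)] = 88.1153

88.1153


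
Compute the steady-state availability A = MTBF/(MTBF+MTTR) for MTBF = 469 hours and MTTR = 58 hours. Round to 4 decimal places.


MTBF = 469
MTTR = 58
MTBF + MTTR = 527
A = 469 / 527
A = 0.8899

0.8899


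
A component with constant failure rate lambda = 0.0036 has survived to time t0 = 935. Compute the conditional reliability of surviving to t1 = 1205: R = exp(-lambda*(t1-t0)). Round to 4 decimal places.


lambda = 0.0036
t0 = 935, t1 = 1205
t1 - t0 = 270
lambda * (t1-t0) = 0.0036 * 270 = 0.972
R = exp(-0.972)
R = 0.3783

0.3783


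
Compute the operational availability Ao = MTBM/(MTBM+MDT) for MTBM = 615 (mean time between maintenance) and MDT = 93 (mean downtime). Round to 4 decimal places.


MTBM = 615
MDT = 93
MTBM + MDT = 708
Ao = 615 / 708
Ao = 0.8686

0.8686


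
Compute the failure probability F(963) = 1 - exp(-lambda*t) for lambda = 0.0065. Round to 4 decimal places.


lambda = 0.0065, t = 963
lambda * t = 6.2595
exp(-6.2595) = 0.0019
F(t) = 1 - 0.0019
F(t) = 0.9981

0.9981


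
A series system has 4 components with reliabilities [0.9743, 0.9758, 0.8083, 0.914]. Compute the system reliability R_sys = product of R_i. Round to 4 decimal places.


Components: [0.9743, 0.9758, 0.8083, 0.914]
After component 1 (R=0.9743): product = 0.9743
After component 2 (R=0.9758): product = 0.9507
After component 3 (R=0.8083): product = 0.7685
After component 4 (R=0.914): product = 0.7024
R_sys = 0.7024

0.7024


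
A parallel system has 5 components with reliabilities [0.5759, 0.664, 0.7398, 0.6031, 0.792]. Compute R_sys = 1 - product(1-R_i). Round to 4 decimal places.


Components: [0.5759, 0.664, 0.7398, 0.6031, 0.792]
(1 - 0.5759) = 0.4241, running product = 0.4241
(1 - 0.664) = 0.336, running product = 0.1425
(1 - 0.7398) = 0.2602, running product = 0.0371
(1 - 0.6031) = 0.3969, running product = 0.0147
(1 - 0.792) = 0.208, running product = 0.0031
Product of (1-R_i) = 0.0031
R_sys = 1 - 0.0031 = 0.9969

0.9969


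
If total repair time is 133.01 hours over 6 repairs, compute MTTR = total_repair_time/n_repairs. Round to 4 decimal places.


total_repair_time = 133.01
n_repairs = 6
MTTR = 133.01 / 6
MTTR = 22.1683

22.1683


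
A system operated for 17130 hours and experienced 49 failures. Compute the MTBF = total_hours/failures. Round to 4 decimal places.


total_hours = 17130
failures = 49
MTBF = 17130 / 49
MTBF = 349.5918

349.5918


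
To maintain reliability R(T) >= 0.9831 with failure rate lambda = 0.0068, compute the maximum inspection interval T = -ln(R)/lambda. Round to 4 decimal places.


R_target = 0.9831
lambda = 0.0068
-ln(0.9831) = 0.017
T = 0.017 / 0.0068
T = 2.5065

2.5065


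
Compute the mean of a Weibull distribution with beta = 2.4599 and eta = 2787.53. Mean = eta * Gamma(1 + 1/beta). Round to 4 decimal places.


beta = 2.4599, eta = 2787.53
1/beta = 0.4065
1 + 1/beta = 1.4065
Gamma(1.4065) = 0.8869
Mean = 2787.53 * 0.8869
Mean = 2472.3385

2472.3385


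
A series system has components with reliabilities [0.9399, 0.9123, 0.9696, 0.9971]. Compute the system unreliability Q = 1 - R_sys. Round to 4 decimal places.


Components: [0.9399, 0.9123, 0.9696, 0.9971]
After component 1: product = 0.9399
After component 2: product = 0.8575
After component 3: product = 0.8314
After component 4: product = 0.829
R_sys = 0.829
Q = 1 - 0.829 = 0.171

0.171


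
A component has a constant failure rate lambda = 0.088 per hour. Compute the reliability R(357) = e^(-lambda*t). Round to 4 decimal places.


lambda = 0.088
t = 357
lambda * t = 31.416
R(t) = e^(-31.416)
R(t) = 0.0

0.0


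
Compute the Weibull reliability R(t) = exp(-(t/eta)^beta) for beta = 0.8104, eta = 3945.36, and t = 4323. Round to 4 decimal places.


beta = 0.8104, eta = 3945.36, t = 4323
t/eta = 4323 / 3945.36 = 1.0957
(t/eta)^beta = 1.0957^0.8104 = 1.0769
R(t) = exp(-1.0769)
R(t) = 0.3407

0.3407


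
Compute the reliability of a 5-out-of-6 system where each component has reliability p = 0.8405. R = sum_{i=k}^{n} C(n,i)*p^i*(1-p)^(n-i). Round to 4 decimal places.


k = 5, n = 6, p = 0.8405
i=5: C(6,5)=6 * 0.8405^5 * 0.1595^1 = 0.4014
i=6: C(6,6)=1 * 0.8405^6 * 0.1595^0 = 0.3526
R = sum of terms = 0.754

0.754


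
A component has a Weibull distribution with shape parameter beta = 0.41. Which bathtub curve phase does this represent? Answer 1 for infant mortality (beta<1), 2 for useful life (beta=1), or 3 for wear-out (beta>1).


beta = 0.41
Compare beta to 1:
beta < 1 => infant mortality (phase 1)
beta = 1 => useful life (phase 2)
beta > 1 => wear-out (phase 3)
Since beta = 0.41, this is infant mortality (decreasing failure rate)
Phase = 1

1


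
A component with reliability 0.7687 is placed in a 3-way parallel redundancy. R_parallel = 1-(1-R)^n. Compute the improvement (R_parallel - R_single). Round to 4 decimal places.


R_single = 0.7687, n = 3
1 - R_single = 0.2313
(1 - R_single)^n = 0.2313^3 = 0.0124
R_parallel = 1 - 0.0124 = 0.9876
Improvement = 0.9876 - 0.7687
Improvement = 0.2189

0.2189


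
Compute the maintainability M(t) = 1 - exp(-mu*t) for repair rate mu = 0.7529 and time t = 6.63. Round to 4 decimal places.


mu = 0.7529, t = 6.63
mu * t = 0.7529 * 6.63 = 4.9917
exp(-4.9917) = 0.0068
M(t) = 1 - 0.0068
M(t) = 0.9932

0.9932


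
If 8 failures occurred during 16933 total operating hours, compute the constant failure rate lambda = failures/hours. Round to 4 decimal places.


failures = 8
total_hours = 16933
lambda = 8 / 16933
lambda = 0.0005

0.0005


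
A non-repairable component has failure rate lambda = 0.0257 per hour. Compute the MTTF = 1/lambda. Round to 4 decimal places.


lambda = 0.0257
MTTF = 1 / 0.0257
MTTF = 38.9105

38.9105


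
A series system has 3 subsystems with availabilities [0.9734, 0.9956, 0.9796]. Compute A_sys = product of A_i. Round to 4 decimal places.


Subsystems: [0.9734, 0.9956, 0.9796]
After subsystem 1 (A=0.9734): product = 0.9734
After subsystem 2 (A=0.9956): product = 0.9691
After subsystem 3 (A=0.9796): product = 0.9493
A_sys = 0.9493

0.9493


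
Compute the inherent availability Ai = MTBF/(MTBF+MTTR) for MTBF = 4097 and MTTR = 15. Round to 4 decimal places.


MTBF = 4097
MTTR = 15
MTBF + MTTR = 4112
Ai = 4097 / 4112
Ai = 0.9964

0.9964


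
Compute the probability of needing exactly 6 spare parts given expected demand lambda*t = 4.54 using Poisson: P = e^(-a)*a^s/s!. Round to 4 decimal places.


a = 4.54, s = 6
e^(-a) = e^(-4.54) = 0.0107
a^s = 4.54^6 = 8756.592
s! = 720
P = 0.0107 * 8756.592 / 720
P = 0.1298

0.1298


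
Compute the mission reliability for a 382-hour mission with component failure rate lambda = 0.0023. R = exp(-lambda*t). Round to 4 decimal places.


lambda = 0.0023
mission_time = 382
lambda * t = 0.0023 * 382 = 0.8786
R = exp(-0.8786)
R = 0.4154

0.4154


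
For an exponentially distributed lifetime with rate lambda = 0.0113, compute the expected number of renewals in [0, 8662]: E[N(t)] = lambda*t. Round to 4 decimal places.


lambda = 0.0113
t = 8662
E[N(t)] = lambda * t
E[N(t)] = 0.0113 * 8662
E[N(t)] = 97.8806

97.8806


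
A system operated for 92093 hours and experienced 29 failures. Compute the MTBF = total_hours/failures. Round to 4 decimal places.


total_hours = 92093
failures = 29
MTBF = 92093 / 29
MTBF = 3175.6207

3175.6207


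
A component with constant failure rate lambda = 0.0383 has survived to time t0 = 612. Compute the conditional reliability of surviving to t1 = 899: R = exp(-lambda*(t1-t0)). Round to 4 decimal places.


lambda = 0.0383
t0 = 612, t1 = 899
t1 - t0 = 287
lambda * (t1-t0) = 0.0383 * 287 = 10.9921
R = exp(-10.9921)
R = 0.0

0.0


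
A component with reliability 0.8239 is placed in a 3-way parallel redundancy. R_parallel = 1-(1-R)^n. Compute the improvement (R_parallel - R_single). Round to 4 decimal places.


R_single = 0.8239, n = 3
1 - R_single = 0.1761
(1 - R_single)^n = 0.1761^3 = 0.0055
R_parallel = 1 - 0.0055 = 0.9945
Improvement = 0.9945 - 0.8239
Improvement = 0.1706

0.1706


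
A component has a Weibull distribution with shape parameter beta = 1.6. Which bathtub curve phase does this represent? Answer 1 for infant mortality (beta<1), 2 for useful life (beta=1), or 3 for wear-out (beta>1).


beta = 1.6
Compare beta to 1:
beta < 1 => infant mortality (phase 1)
beta = 1 => useful life (phase 2)
beta > 1 => wear-out (phase 3)
Since beta = 1.6, this is wear-out (increasing failure rate)
Phase = 3

3


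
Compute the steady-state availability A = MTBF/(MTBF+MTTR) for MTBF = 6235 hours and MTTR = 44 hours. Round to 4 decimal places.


MTBF = 6235
MTTR = 44
MTBF + MTTR = 6279
A = 6235 / 6279
A = 0.993

0.993


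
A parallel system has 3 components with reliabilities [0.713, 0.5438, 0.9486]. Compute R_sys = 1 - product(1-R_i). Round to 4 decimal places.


Components: [0.713, 0.5438, 0.9486]
(1 - 0.713) = 0.287, running product = 0.287
(1 - 0.5438) = 0.4562, running product = 0.1309
(1 - 0.9486) = 0.0514, running product = 0.0067
Product of (1-R_i) = 0.0067
R_sys = 1 - 0.0067 = 0.9933

0.9933


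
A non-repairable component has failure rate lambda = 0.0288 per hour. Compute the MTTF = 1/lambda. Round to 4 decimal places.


lambda = 0.0288
MTTF = 1 / 0.0288
MTTF = 34.7222

34.7222


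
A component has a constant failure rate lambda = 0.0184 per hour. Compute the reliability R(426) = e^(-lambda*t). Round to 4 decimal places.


lambda = 0.0184
t = 426
lambda * t = 7.8384
R(t) = e^(-7.8384)
R(t) = 0.0004

0.0004


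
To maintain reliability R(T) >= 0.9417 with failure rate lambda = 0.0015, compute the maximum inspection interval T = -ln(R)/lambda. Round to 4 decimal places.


R_target = 0.9417
lambda = 0.0015
-ln(0.9417) = 0.0601
T = 0.0601 / 0.0015
T = 40.0457

40.0457


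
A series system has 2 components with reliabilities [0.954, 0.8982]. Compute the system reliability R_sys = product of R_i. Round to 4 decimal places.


Components: [0.954, 0.8982]
After component 1 (R=0.954): product = 0.954
After component 2 (R=0.8982): product = 0.8569
R_sys = 0.8569

0.8569


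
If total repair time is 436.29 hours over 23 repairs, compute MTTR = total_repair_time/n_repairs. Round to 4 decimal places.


total_repair_time = 436.29
n_repairs = 23
MTTR = 436.29 / 23
MTTR = 18.9691

18.9691


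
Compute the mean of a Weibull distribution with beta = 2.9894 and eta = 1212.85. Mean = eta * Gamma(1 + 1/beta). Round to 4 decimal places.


beta = 2.9894, eta = 1212.85
1/beta = 0.3345
1 + 1/beta = 1.3345
Gamma(1.3345) = 0.8928
Mean = 1212.85 * 0.8928
Mean = 1082.882

1082.882


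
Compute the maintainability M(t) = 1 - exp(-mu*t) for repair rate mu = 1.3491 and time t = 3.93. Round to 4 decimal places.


mu = 1.3491, t = 3.93
mu * t = 1.3491 * 3.93 = 5.302
exp(-5.302) = 0.005
M(t) = 1 - 0.005
M(t) = 0.995

0.995


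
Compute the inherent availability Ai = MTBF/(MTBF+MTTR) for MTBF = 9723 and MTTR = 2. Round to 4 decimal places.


MTBF = 9723
MTTR = 2
MTBF + MTTR = 9725
Ai = 9723 / 9725
Ai = 0.9998

0.9998


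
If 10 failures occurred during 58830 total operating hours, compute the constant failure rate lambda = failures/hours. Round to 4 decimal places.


failures = 10
total_hours = 58830
lambda = 10 / 58830
lambda = 0.0002

0.0002


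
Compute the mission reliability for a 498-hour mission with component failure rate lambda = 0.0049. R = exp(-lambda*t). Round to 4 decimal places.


lambda = 0.0049
mission_time = 498
lambda * t = 0.0049 * 498 = 2.4402
R = exp(-2.4402)
R = 0.0871

0.0871


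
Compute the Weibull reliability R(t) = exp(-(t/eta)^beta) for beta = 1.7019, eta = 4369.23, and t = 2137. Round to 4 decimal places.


beta = 1.7019, eta = 4369.23, t = 2137
t/eta = 2137 / 4369.23 = 0.4891
(t/eta)^beta = 0.4891^1.7019 = 0.2961
R(t) = exp(-0.2961)
R(t) = 0.7437

0.7437


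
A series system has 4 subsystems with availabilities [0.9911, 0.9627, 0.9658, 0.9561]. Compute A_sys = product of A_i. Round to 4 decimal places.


Subsystems: [0.9911, 0.9627, 0.9658, 0.9561]
After subsystem 1 (A=0.9911): product = 0.9911
After subsystem 2 (A=0.9627): product = 0.9541
After subsystem 3 (A=0.9658): product = 0.9215
After subsystem 4 (A=0.9561): product = 0.881
A_sys = 0.881

0.881


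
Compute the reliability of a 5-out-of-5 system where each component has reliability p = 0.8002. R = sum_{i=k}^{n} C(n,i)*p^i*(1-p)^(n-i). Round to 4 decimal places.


k = 5, n = 5, p = 0.8002
i=5: C(5,5)=1 * 0.8002^5 * 0.1998^0 = 0.3281
R = sum of terms = 0.3281

0.3281


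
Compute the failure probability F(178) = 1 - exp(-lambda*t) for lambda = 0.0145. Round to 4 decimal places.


lambda = 0.0145, t = 178
lambda * t = 2.581
exp(-2.581) = 0.0757
F(t) = 1 - 0.0757
F(t) = 0.9243

0.9243


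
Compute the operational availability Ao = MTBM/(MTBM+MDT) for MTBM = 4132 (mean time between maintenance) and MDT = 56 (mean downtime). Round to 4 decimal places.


MTBM = 4132
MDT = 56
MTBM + MDT = 4188
Ao = 4132 / 4188
Ao = 0.9866

0.9866


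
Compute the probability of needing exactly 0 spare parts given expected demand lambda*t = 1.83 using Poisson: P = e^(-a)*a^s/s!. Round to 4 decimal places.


a = 1.83, s = 0
e^(-a) = e^(-1.83) = 0.1604
a^s = 1.83^0 = 1.0
s! = 1
P = 0.1604 * 1.0 / 1
P = 0.1604

0.1604


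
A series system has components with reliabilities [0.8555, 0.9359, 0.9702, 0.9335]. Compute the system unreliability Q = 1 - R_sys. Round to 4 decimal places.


Components: [0.8555, 0.9359, 0.9702, 0.9335]
After component 1: product = 0.8555
After component 2: product = 0.8007
After component 3: product = 0.7768
After component 4: product = 0.7251
R_sys = 0.7251
Q = 1 - 0.7251 = 0.2749

0.2749


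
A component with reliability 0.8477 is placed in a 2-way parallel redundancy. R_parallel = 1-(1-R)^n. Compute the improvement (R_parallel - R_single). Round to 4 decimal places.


R_single = 0.8477, n = 2
1 - R_single = 0.1523
(1 - R_single)^n = 0.1523^2 = 0.0232
R_parallel = 1 - 0.0232 = 0.9768
Improvement = 0.9768 - 0.8477
Improvement = 0.1291

0.1291


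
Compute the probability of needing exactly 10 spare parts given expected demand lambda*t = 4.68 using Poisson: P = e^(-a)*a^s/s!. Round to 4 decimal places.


a = 4.68, s = 10
e^(-a) = e^(-4.68) = 0.0093
a^s = 4.68^10 = 5040324.8851
s! = 3628800
P = 0.0093 * 5040324.8851 / 3628800
P = 0.0129

0.0129


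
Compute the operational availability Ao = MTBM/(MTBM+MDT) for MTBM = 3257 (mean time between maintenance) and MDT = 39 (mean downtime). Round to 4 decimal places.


MTBM = 3257
MDT = 39
MTBM + MDT = 3296
Ao = 3257 / 3296
Ao = 0.9882

0.9882


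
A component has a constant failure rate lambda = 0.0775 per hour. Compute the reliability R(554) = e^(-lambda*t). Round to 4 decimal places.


lambda = 0.0775
t = 554
lambda * t = 42.935
R(t) = e^(-42.935)
R(t) = 0.0

0.0


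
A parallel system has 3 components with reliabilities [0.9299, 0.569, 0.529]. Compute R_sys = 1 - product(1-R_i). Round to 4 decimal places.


Components: [0.9299, 0.569, 0.529]
(1 - 0.9299) = 0.0701, running product = 0.0701
(1 - 0.569) = 0.431, running product = 0.0302
(1 - 0.529) = 0.471, running product = 0.0142
Product of (1-R_i) = 0.0142
R_sys = 1 - 0.0142 = 0.9858

0.9858


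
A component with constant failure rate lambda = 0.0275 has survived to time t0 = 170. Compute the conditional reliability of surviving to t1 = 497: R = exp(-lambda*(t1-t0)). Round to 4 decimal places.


lambda = 0.0275
t0 = 170, t1 = 497
t1 - t0 = 327
lambda * (t1-t0) = 0.0275 * 327 = 8.9925
R = exp(-8.9925)
R = 0.0001

0.0001


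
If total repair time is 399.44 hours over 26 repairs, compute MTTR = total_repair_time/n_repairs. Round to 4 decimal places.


total_repair_time = 399.44
n_repairs = 26
MTTR = 399.44 / 26
MTTR = 15.3631

15.3631


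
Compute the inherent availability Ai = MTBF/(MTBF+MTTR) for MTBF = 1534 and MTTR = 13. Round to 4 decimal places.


MTBF = 1534
MTTR = 13
MTBF + MTTR = 1547
Ai = 1534 / 1547
Ai = 0.9916

0.9916


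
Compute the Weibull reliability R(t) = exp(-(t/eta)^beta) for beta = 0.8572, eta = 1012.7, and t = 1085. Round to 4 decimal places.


beta = 0.8572, eta = 1012.7, t = 1085
t/eta = 1085 / 1012.7 = 1.0714
(t/eta)^beta = 1.0714^0.8572 = 1.0609
R(t) = exp(-1.0609)
R(t) = 0.3461

0.3461


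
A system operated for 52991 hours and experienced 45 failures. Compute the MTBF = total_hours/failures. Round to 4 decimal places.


total_hours = 52991
failures = 45
MTBF = 52991 / 45
MTBF = 1177.5778

1177.5778


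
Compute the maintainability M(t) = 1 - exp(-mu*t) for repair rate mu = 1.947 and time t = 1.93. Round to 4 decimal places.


mu = 1.947, t = 1.93
mu * t = 1.947 * 1.93 = 3.7577
exp(-3.7577) = 0.0233
M(t) = 1 - 0.0233
M(t) = 0.9767

0.9767


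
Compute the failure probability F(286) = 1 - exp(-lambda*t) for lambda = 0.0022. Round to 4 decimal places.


lambda = 0.0022, t = 286
lambda * t = 0.6292
exp(-0.6292) = 0.533
F(t) = 1 - 0.533
F(t) = 0.467

0.467


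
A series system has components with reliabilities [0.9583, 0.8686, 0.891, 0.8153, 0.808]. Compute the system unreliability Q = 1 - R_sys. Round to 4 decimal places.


Components: [0.9583, 0.8686, 0.891, 0.8153, 0.808]
After component 1: product = 0.9583
After component 2: product = 0.8324
After component 3: product = 0.7417
After component 4: product = 0.6047
After component 5: product = 0.4886
R_sys = 0.4886
Q = 1 - 0.4886 = 0.5114

0.5114


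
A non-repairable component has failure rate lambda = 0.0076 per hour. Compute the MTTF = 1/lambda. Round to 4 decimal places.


lambda = 0.0076
MTTF = 1 / 0.0076
MTTF = 131.5789

131.5789


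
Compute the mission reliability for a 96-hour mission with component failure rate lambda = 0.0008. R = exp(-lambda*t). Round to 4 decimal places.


lambda = 0.0008
mission_time = 96
lambda * t = 0.0008 * 96 = 0.0768
R = exp(-0.0768)
R = 0.9261

0.9261


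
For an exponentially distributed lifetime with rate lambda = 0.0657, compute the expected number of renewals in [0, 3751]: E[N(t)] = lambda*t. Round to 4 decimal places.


lambda = 0.0657
t = 3751
E[N(t)] = lambda * t
E[N(t)] = 0.0657 * 3751
E[N(t)] = 246.4407

246.4407


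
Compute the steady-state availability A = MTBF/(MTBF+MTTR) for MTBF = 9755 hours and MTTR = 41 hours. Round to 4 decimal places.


MTBF = 9755
MTTR = 41
MTBF + MTTR = 9796
A = 9755 / 9796
A = 0.9958

0.9958


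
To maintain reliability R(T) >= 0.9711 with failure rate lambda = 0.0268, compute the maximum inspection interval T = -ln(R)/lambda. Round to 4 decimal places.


R_target = 0.9711
lambda = 0.0268
-ln(0.9711) = 0.0293
T = 0.0293 / 0.0268
T = 1.0942

1.0942


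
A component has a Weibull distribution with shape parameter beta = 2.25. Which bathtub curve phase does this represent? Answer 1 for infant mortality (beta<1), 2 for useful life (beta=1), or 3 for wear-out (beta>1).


beta = 2.25
Compare beta to 1:
beta < 1 => infant mortality (phase 1)
beta = 1 => useful life (phase 2)
beta > 1 => wear-out (phase 3)
Since beta = 2.25, this is wear-out (increasing failure rate)
Phase = 3

3


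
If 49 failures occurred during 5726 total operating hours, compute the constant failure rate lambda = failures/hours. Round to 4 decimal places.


failures = 49
total_hours = 5726
lambda = 49 / 5726
lambda = 0.0086

0.0086


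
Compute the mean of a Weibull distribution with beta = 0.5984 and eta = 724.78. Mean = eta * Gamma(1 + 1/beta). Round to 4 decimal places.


beta = 0.5984, eta = 724.78
1/beta = 1.6711
1 + 1/beta = 2.6711
Gamma(2.6711) = 1.5098
Mean = 724.78 * 1.5098
Mean = 1094.2968

1094.2968


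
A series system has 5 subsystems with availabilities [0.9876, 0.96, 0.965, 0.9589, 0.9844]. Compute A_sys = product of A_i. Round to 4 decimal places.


Subsystems: [0.9876, 0.96, 0.965, 0.9589, 0.9844]
After subsystem 1 (A=0.9876): product = 0.9876
After subsystem 2 (A=0.96): product = 0.9481
After subsystem 3 (A=0.965): product = 0.9149
After subsystem 4 (A=0.9589): product = 0.8773
After subsystem 5 (A=0.9844): product = 0.8636
A_sys = 0.8636

0.8636


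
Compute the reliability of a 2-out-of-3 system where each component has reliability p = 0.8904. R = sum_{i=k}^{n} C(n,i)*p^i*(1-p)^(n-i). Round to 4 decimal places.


k = 2, n = 3, p = 0.8904
i=2: C(3,2)=3 * 0.8904^2 * 0.1096^1 = 0.2607
i=3: C(3,3)=1 * 0.8904^3 * 0.1096^0 = 0.7059
R = sum of terms = 0.9666

0.9666


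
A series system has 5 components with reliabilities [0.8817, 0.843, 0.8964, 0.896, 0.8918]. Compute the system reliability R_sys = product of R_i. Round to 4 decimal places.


Components: [0.8817, 0.843, 0.8964, 0.896, 0.8918]
After component 1 (R=0.8817): product = 0.8817
After component 2 (R=0.843): product = 0.7433
After component 3 (R=0.8964): product = 0.6663
After component 4 (R=0.896): product = 0.597
After component 5 (R=0.8918): product = 0.5324
R_sys = 0.5324

0.5324


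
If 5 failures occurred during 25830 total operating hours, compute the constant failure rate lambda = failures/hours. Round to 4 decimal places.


failures = 5
total_hours = 25830
lambda = 5 / 25830
lambda = 0.0002

0.0002


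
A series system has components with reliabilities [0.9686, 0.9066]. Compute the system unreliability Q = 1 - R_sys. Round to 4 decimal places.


Components: [0.9686, 0.9066]
After component 1: product = 0.9686
After component 2: product = 0.8781
R_sys = 0.8781
Q = 1 - 0.8781 = 0.1219

0.1219


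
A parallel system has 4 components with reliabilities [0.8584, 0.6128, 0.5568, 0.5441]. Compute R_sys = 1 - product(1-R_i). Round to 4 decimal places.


Components: [0.8584, 0.6128, 0.5568, 0.5441]
(1 - 0.8584) = 0.1416, running product = 0.1416
(1 - 0.6128) = 0.3872, running product = 0.0548
(1 - 0.5568) = 0.4432, running product = 0.0243
(1 - 0.5441) = 0.4559, running product = 0.0111
Product of (1-R_i) = 0.0111
R_sys = 1 - 0.0111 = 0.9889

0.9889


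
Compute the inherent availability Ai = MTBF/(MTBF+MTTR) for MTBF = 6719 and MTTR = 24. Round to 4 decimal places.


MTBF = 6719
MTTR = 24
MTBF + MTTR = 6743
Ai = 6719 / 6743
Ai = 0.9964

0.9964


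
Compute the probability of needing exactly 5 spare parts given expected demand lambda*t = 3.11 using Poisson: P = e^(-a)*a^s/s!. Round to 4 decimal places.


a = 3.11, s = 5
e^(-a) = e^(-3.11) = 0.0446
a^s = 3.11^5 = 290.939
s! = 120
P = 0.0446 * 290.939 / 120
P = 0.1081

0.1081


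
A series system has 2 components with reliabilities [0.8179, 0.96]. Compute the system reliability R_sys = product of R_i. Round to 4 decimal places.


Components: [0.8179, 0.96]
After component 1 (R=0.8179): product = 0.8179
After component 2 (R=0.96): product = 0.7852
R_sys = 0.7852

0.7852


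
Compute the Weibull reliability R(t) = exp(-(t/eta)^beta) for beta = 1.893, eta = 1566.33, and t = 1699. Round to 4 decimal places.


beta = 1.893, eta = 1566.33, t = 1699
t/eta = 1699 / 1566.33 = 1.0847
(t/eta)^beta = 1.0847^1.893 = 1.1664
R(t) = exp(-1.1664)
R(t) = 0.3115

0.3115


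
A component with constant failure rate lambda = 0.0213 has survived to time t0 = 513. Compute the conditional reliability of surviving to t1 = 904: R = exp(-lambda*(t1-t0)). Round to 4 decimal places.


lambda = 0.0213
t0 = 513, t1 = 904
t1 - t0 = 391
lambda * (t1-t0) = 0.0213 * 391 = 8.3283
R = exp(-8.3283)
R = 0.0002

0.0002


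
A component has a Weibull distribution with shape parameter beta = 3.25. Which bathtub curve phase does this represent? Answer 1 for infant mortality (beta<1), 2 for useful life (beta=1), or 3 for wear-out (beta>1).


beta = 3.25
Compare beta to 1:
beta < 1 => infant mortality (phase 1)
beta = 1 => useful life (phase 2)
beta > 1 => wear-out (phase 3)
Since beta = 3.25, this is wear-out (increasing failure rate)
Phase = 3

3


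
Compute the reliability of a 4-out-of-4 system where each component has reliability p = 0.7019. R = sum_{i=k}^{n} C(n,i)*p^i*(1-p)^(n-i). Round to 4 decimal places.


k = 4, n = 4, p = 0.7019
i=4: C(4,4)=1 * 0.7019^4 * 0.2981^0 = 0.2427
R = sum of terms = 0.2427

0.2427


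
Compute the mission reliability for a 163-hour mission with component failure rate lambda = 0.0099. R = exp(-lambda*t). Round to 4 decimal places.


lambda = 0.0099
mission_time = 163
lambda * t = 0.0099 * 163 = 1.6137
R = exp(-1.6137)
R = 0.1991

0.1991


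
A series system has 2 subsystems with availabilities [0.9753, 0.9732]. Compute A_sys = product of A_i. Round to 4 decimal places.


Subsystems: [0.9753, 0.9732]
After subsystem 1 (A=0.9753): product = 0.9753
After subsystem 2 (A=0.9732): product = 0.9492
A_sys = 0.9492

0.9492


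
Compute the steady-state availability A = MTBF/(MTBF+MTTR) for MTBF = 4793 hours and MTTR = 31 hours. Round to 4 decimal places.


MTBF = 4793
MTTR = 31
MTBF + MTTR = 4824
A = 4793 / 4824
A = 0.9936

0.9936


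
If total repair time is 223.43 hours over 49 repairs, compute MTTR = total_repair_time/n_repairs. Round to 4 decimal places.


total_repair_time = 223.43
n_repairs = 49
MTTR = 223.43 / 49
MTTR = 4.5598

4.5598


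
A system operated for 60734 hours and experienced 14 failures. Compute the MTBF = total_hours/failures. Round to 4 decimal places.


total_hours = 60734
failures = 14
MTBF = 60734 / 14
MTBF = 4338.1429

4338.1429


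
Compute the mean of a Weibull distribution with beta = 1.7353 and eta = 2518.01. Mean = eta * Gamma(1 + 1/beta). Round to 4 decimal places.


beta = 1.7353, eta = 2518.01
1/beta = 0.5763
1 + 1/beta = 1.5763
Gamma(1.5763) = 0.8911
Mean = 2518.01 * 0.8911
Mean = 2243.7066

2243.7066


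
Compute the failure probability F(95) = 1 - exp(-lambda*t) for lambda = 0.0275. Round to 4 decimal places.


lambda = 0.0275, t = 95
lambda * t = 2.6125
exp(-2.6125) = 0.0734
F(t) = 1 - 0.0734
F(t) = 0.9266

0.9266


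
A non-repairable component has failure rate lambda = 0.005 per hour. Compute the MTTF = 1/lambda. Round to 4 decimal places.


lambda = 0.005
MTTF = 1 / 0.005
MTTF = 200.0

200.0


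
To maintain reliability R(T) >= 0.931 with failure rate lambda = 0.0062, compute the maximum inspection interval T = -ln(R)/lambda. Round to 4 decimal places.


R_target = 0.931
lambda = 0.0062
-ln(0.931) = 0.0715
T = 0.0715 / 0.0062
T = 11.5316

11.5316


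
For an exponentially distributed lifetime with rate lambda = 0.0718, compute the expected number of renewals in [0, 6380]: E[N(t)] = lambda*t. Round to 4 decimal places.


lambda = 0.0718
t = 6380
E[N(t)] = lambda * t
E[N(t)] = 0.0718 * 6380
E[N(t)] = 458.084

458.084


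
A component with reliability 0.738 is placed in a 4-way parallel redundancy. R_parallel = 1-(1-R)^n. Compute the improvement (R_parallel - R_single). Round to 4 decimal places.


R_single = 0.738, n = 4
1 - R_single = 0.262
(1 - R_single)^n = 0.262^4 = 0.0047
R_parallel = 1 - 0.0047 = 0.9953
Improvement = 0.9953 - 0.738
Improvement = 0.2573

0.2573


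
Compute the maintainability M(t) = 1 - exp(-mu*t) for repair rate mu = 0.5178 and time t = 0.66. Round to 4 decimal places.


mu = 0.5178, t = 0.66
mu * t = 0.5178 * 0.66 = 0.3417
exp(-0.3417) = 0.7105
M(t) = 1 - 0.7105
M(t) = 0.2895

0.2895


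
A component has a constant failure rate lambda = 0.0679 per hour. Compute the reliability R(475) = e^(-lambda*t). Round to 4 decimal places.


lambda = 0.0679
t = 475
lambda * t = 32.2525
R(t) = e^(-32.2525)
R(t) = 0.0

0.0


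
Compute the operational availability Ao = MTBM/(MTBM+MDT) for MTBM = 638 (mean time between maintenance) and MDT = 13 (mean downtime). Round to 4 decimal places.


MTBM = 638
MDT = 13
MTBM + MDT = 651
Ao = 638 / 651
Ao = 0.98

0.98


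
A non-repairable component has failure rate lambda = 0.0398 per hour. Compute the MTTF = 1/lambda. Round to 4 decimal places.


lambda = 0.0398
MTTF = 1 / 0.0398
MTTF = 25.1256

25.1256


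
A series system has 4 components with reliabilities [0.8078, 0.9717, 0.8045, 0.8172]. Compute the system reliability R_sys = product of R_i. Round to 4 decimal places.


Components: [0.8078, 0.9717, 0.8045, 0.8172]
After component 1 (R=0.8078): product = 0.8078
After component 2 (R=0.9717): product = 0.7849
After component 3 (R=0.8045): product = 0.6315
After component 4 (R=0.8172): product = 0.516
R_sys = 0.516

0.516


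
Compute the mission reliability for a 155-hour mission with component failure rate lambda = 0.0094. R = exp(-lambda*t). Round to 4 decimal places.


lambda = 0.0094
mission_time = 155
lambda * t = 0.0094 * 155 = 1.457
R = exp(-1.457)
R = 0.2329

0.2329


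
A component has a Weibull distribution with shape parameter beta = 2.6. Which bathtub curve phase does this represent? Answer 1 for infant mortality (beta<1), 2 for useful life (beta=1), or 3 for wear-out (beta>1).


beta = 2.6
Compare beta to 1:
beta < 1 => infant mortality (phase 1)
beta = 1 => useful life (phase 2)
beta > 1 => wear-out (phase 3)
Since beta = 2.6, this is wear-out (increasing failure rate)
Phase = 3

3


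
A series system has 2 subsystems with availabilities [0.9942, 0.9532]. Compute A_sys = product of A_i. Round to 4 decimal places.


Subsystems: [0.9942, 0.9532]
After subsystem 1 (A=0.9942): product = 0.9942
After subsystem 2 (A=0.9532): product = 0.9477
A_sys = 0.9477

0.9477


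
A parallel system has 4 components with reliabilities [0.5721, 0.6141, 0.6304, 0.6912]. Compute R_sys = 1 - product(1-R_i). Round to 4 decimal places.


Components: [0.5721, 0.6141, 0.6304, 0.6912]
(1 - 0.5721) = 0.4279, running product = 0.4279
(1 - 0.6141) = 0.3859, running product = 0.1651
(1 - 0.6304) = 0.3696, running product = 0.061
(1 - 0.6912) = 0.3088, running product = 0.0188
Product of (1-R_i) = 0.0188
R_sys = 1 - 0.0188 = 0.9812

0.9812


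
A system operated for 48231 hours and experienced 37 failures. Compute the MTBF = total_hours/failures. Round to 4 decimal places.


total_hours = 48231
failures = 37
MTBF = 48231 / 37
MTBF = 1303.5405

1303.5405


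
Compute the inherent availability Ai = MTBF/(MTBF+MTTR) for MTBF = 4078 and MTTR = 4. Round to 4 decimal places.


MTBF = 4078
MTTR = 4
MTBF + MTTR = 4082
Ai = 4078 / 4082
Ai = 0.999

0.999


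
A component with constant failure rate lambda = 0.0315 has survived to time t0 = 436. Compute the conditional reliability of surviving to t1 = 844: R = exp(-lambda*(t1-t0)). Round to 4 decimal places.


lambda = 0.0315
t0 = 436, t1 = 844
t1 - t0 = 408
lambda * (t1-t0) = 0.0315 * 408 = 12.852
R = exp(-12.852)
R = 0.0

0.0


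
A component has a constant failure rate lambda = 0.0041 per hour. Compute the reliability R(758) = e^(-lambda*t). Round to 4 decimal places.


lambda = 0.0041
t = 758
lambda * t = 3.1078
R(t) = e^(-3.1078)
R(t) = 0.0447

0.0447


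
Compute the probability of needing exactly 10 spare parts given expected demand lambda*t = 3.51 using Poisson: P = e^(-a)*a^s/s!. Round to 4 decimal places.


a = 3.51, s = 10
e^(-a) = e^(-3.51) = 0.0299
a^s = 3.51^10 = 283838.4096
s! = 3628800
P = 0.0299 * 283838.4096 / 3628800
P = 0.0023

0.0023


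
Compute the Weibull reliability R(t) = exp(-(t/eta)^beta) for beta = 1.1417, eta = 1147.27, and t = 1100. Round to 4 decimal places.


beta = 1.1417, eta = 1147.27, t = 1100
t/eta = 1100 / 1147.27 = 0.9588
(t/eta)^beta = 0.9588^1.1417 = 0.9531
R(t) = exp(-0.9531)
R(t) = 0.3855

0.3855


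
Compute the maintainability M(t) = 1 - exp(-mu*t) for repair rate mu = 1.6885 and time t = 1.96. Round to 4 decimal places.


mu = 1.6885, t = 1.96
mu * t = 1.6885 * 1.96 = 3.3095
exp(-3.3095) = 0.0365
M(t) = 1 - 0.0365
M(t) = 0.9635

0.9635


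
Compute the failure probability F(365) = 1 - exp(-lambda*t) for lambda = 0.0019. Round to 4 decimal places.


lambda = 0.0019, t = 365
lambda * t = 0.6935
exp(-0.6935) = 0.4998
F(t) = 1 - 0.4998
F(t) = 0.5002

0.5002


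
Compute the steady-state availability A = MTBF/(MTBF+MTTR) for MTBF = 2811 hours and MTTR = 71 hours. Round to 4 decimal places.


MTBF = 2811
MTTR = 71
MTBF + MTTR = 2882
A = 2811 / 2882
A = 0.9754

0.9754


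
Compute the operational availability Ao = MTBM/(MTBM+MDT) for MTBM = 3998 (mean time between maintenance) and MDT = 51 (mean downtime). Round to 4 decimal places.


MTBM = 3998
MDT = 51
MTBM + MDT = 4049
Ao = 3998 / 4049
Ao = 0.9874

0.9874


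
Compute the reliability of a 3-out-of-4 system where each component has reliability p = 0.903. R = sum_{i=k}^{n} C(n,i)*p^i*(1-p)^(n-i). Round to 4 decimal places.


k = 3, n = 4, p = 0.903
i=3: C(4,3)=4 * 0.903^3 * 0.097^1 = 0.2857
i=4: C(4,4)=1 * 0.903^4 * 0.097^0 = 0.6649
R = sum of terms = 0.9506

0.9506


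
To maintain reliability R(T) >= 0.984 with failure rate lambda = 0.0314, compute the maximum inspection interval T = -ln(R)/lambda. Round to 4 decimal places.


R_target = 0.984
lambda = 0.0314
-ln(0.984) = 0.0161
T = 0.0161 / 0.0314
T = 0.5137

0.5137


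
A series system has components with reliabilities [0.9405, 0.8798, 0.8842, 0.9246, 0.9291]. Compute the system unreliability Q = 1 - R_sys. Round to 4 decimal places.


Components: [0.9405, 0.8798, 0.8842, 0.9246, 0.9291]
After component 1: product = 0.9405
After component 2: product = 0.8275
After component 3: product = 0.7316
After component 4: product = 0.6765
After component 5: product = 0.6285
R_sys = 0.6285
Q = 1 - 0.6285 = 0.3715

0.3715


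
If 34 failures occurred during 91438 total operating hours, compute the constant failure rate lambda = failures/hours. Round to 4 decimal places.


failures = 34
total_hours = 91438
lambda = 34 / 91438
lambda = 0.0004

0.0004


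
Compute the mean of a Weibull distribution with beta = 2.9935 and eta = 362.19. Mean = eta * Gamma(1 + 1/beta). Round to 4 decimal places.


beta = 2.9935, eta = 362.19
1/beta = 0.3341
1 + 1/beta = 1.3341
Gamma(1.3341) = 0.8929
Mean = 362.19 * 0.8929
Mean = 323.3974

323.3974


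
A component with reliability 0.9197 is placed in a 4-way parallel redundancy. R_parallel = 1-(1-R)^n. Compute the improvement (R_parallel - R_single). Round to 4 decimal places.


R_single = 0.9197, n = 4
1 - R_single = 0.0803
(1 - R_single)^n = 0.0803^4 = 0.0
R_parallel = 1 - 0.0 = 1.0
Improvement = 1.0 - 0.9197
Improvement = 0.0803

0.0803


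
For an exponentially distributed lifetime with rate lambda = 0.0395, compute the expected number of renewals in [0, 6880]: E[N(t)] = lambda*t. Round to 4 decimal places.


lambda = 0.0395
t = 6880
E[N(t)] = lambda * t
E[N(t)] = 0.0395 * 6880
E[N(t)] = 271.76

271.76


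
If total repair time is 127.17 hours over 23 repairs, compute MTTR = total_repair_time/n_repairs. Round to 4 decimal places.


total_repair_time = 127.17
n_repairs = 23
MTTR = 127.17 / 23
MTTR = 5.5291

5.5291


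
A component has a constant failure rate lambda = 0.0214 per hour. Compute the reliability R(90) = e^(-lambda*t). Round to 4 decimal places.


lambda = 0.0214
t = 90
lambda * t = 1.926
R(t) = e^(-1.926)
R(t) = 0.1457

0.1457


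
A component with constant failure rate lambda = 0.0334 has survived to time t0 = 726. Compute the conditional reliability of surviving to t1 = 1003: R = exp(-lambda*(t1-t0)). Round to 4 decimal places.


lambda = 0.0334
t0 = 726, t1 = 1003
t1 - t0 = 277
lambda * (t1-t0) = 0.0334 * 277 = 9.2518
R = exp(-9.2518)
R = 0.0001

0.0001


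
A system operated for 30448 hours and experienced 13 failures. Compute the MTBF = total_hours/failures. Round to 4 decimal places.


total_hours = 30448
failures = 13
MTBF = 30448 / 13
MTBF = 2342.1538

2342.1538


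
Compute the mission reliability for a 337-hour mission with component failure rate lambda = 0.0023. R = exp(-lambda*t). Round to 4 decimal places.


lambda = 0.0023
mission_time = 337
lambda * t = 0.0023 * 337 = 0.7751
R = exp(-0.7751)
R = 0.4607

0.4607


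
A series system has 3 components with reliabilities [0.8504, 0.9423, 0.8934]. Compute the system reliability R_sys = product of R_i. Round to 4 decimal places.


Components: [0.8504, 0.9423, 0.8934]
After component 1 (R=0.8504): product = 0.8504
After component 2 (R=0.9423): product = 0.8013
After component 3 (R=0.8934): product = 0.7159
R_sys = 0.7159

0.7159


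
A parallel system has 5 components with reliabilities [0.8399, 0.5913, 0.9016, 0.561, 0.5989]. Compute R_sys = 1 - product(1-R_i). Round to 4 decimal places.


Components: [0.8399, 0.5913, 0.9016, 0.561, 0.5989]
(1 - 0.8399) = 0.1601, running product = 0.1601
(1 - 0.5913) = 0.4087, running product = 0.0654
(1 - 0.9016) = 0.0984, running product = 0.0064
(1 - 0.561) = 0.439, running product = 0.0028
(1 - 0.5989) = 0.4011, running product = 0.0011
Product of (1-R_i) = 0.0011
R_sys = 1 - 0.0011 = 0.9989

0.9989


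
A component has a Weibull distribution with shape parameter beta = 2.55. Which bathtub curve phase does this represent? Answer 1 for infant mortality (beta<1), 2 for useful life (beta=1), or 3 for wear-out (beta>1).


beta = 2.55
Compare beta to 1:
beta < 1 => infant mortality (phase 1)
beta = 1 => useful life (phase 2)
beta > 1 => wear-out (phase 3)
Since beta = 2.55, this is wear-out (increasing failure rate)
Phase = 3

3


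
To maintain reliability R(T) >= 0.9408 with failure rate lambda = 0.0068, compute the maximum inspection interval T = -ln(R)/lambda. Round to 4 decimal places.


R_target = 0.9408
lambda = 0.0068
-ln(0.9408) = 0.061
T = 0.061 / 0.0068
T = 8.9742

8.9742


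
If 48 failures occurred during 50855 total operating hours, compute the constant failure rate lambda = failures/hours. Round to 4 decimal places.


failures = 48
total_hours = 50855
lambda = 48 / 50855
lambda = 0.0009

0.0009


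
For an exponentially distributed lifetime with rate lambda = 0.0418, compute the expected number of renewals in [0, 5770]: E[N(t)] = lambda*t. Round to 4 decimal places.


lambda = 0.0418
t = 5770
E[N(t)] = lambda * t
E[N(t)] = 0.0418 * 5770
E[N(t)] = 241.186

241.186


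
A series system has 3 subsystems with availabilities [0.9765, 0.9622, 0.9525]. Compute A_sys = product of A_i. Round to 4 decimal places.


Subsystems: [0.9765, 0.9622, 0.9525]
After subsystem 1 (A=0.9765): product = 0.9765
After subsystem 2 (A=0.9622): product = 0.9396
After subsystem 3 (A=0.9525): product = 0.895
A_sys = 0.895

0.895


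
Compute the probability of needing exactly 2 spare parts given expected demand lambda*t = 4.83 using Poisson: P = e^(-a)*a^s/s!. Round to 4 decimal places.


a = 4.83, s = 2
e^(-a) = e^(-4.83) = 0.008
a^s = 4.83^2 = 23.3289
s! = 2
P = 0.008 * 23.3289 / 2
P = 0.0932

0.0932
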